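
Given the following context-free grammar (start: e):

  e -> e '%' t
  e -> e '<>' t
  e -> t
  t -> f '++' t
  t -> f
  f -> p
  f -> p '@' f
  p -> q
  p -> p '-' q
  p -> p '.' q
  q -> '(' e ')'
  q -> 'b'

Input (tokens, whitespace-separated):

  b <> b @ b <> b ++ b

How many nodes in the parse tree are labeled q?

5

[e [e [e [t [f [p [q b]]]]] <> [t [f [p [q b]] @ [f [p [q b]]]]]] <> [t [f [p [q b]]] ++ [t [f [p [q b]]]]]]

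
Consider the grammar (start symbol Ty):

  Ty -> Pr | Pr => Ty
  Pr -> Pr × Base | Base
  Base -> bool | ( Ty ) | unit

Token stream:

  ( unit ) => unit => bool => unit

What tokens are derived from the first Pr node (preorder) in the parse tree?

[Ty [Pr [Base ( [Ty [Pr [Base unit]]] )]] => [Ty [Pr [Base unit]] => [Ty [Pr [Base bool]] => [Ty [Pr [Base unit]]]]]]

( unit )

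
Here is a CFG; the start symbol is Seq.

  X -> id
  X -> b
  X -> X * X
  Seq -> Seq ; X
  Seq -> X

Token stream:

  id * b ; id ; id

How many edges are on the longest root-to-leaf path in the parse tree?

[Seq [Seq [Seq [X [X id] * [X b]]] ; [X id]] ; [X id]]

5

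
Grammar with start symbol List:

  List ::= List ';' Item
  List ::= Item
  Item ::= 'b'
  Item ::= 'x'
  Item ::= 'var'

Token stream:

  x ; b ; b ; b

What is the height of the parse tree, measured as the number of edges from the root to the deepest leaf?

5

[List [List [List [List [Item x]] ; [Item b]] ; [Item b]] ; [Item b]]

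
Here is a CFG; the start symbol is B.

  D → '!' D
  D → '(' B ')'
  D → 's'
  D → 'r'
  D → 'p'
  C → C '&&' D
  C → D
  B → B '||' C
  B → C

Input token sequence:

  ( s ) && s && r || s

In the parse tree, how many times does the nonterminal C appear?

[B [B [C [C [C [D ( [B [C [D s]]] )]] && [D s]] && [D r]]] || [C [D s]]]

5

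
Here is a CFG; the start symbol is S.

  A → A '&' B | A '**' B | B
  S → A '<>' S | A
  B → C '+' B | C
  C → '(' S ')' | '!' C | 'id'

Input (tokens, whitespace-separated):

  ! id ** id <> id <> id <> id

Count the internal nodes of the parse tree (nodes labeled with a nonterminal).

[S [A [A [B [C ! [C id]]]] ** [B [C id]]] <> [S [A [B [C id]]] <> [S [A [B [C id]]] <> [S [A [B [C id]]]]]]]

20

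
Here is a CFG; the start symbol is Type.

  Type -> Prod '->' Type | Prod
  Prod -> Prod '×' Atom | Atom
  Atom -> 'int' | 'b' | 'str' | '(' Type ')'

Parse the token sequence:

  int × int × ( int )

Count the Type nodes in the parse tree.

2

[Type [Prod [Prod [Prod [Atom int]] × [Atom int]] × [Atom ( [Type [Prod [Atom int]]] )]]]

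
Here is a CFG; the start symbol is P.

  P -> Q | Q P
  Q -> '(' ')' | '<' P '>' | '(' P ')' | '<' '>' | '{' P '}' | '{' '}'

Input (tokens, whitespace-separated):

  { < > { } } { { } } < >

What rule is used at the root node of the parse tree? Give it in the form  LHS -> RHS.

[P [Q { [P [Q < >] [P [Q { }]]] }] [P [Q { [P [Q { }]] }] [P [Q < >]]]]

P -> Q P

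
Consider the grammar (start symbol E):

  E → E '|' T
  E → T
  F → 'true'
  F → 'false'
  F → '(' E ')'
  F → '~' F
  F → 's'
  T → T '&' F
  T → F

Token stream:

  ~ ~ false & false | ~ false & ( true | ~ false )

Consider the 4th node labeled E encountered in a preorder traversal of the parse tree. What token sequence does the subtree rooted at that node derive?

[E [E [T [T [F ~ [F ~ [F false]]]] & [F false]]] | [T [T [F ~ [F false]]] & [F ( [E [E [T [F true]]] | [T [F ~ [F false]]]] )]]]

true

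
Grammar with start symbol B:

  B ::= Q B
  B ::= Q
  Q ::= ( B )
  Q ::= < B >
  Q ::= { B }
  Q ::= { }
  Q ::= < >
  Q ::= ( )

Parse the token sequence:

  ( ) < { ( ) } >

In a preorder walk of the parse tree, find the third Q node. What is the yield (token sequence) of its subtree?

[B [Q ( )] [B [Q < [B [Q { [B [Q ( )]] }]] >]]]

{ ( ) }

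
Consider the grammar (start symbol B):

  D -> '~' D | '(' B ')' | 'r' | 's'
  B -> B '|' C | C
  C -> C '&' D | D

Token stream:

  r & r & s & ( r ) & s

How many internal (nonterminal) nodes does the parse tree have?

[B [C [C [C [C [C [D r]] & [D r]] & [D s]] & [D ( [B [C [D r]]] )]] & [D s]]]

14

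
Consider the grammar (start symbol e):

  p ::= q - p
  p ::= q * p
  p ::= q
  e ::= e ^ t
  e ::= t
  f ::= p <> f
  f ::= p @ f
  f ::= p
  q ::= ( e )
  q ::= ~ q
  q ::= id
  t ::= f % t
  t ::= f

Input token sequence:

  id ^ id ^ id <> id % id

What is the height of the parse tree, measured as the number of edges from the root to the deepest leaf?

[e [e [e [t [f [p [q id]]]]] ^ [t [f [p [q id]]]]] ^ [t [f [p [q id]] <> [f [p [q id]]]] % [t [f [p [q id]]]]]]

7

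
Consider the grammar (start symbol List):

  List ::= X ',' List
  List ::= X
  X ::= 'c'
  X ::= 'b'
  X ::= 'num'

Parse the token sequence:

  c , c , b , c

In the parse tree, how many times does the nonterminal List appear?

4

[List [X c] , [List [X c] , [List [X b] , [List [X c]]]]]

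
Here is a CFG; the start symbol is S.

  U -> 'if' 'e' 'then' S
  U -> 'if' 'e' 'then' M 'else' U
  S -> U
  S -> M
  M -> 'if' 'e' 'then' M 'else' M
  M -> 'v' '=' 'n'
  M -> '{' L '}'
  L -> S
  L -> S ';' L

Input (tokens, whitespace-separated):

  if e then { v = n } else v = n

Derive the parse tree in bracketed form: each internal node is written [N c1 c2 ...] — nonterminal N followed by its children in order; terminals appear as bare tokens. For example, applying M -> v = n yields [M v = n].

S
M
if e then M else M
if e then { L } else M
if e then { S } else M
if e then { M } else M
if e then { v = n } else M
if e then { v = n } else v = n

[S [M if e then [M { [L [S [M v = n]]] }] else [M v = n]]]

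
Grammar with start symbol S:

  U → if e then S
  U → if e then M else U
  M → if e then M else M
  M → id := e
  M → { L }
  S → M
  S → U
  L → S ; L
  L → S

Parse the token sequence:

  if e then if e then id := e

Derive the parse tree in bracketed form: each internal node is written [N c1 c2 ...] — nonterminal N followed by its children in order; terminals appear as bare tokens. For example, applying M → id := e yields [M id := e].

S
U
if e then S
if e then U
if e then if e then S
if e then if e then M
if e then if e then id := e

[S [U if e then [S [U if e then [S [M id := e]]]]]]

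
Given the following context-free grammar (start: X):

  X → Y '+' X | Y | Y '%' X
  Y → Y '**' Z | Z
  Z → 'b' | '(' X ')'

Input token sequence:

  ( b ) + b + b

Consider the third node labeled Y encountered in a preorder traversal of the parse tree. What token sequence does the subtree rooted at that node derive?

[X [Y [Z ( [X [Y [Z b]]] )]] + [X [Y [Z b]] + [X [Y [Z b]]]]]

b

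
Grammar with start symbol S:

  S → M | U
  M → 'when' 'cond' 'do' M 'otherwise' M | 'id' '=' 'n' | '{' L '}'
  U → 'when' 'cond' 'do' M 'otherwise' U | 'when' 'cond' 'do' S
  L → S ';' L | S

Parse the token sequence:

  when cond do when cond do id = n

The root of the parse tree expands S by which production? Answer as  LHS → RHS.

S → U

[S [U when cond do [S [U when cond do [S [M id = n]]]]]]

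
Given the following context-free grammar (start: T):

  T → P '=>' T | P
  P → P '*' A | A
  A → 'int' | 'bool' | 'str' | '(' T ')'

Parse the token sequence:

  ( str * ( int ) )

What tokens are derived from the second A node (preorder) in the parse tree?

[T [P [A ( [T [P [P [A str]] * [A ( [T [P [A int]]] )]]] )]]]

str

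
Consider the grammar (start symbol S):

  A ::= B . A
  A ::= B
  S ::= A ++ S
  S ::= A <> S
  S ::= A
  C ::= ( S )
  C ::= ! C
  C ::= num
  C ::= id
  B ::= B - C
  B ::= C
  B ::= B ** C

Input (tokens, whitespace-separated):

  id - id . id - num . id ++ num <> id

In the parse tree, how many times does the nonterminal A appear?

[S [A [B [B [C id]] - [C id]] . [A [B [B [C id]] - [C num]] . [A [B [C id]]]]] ++ [S [A [B [C num]]] <> [S [A [B [C id]]]]]]

5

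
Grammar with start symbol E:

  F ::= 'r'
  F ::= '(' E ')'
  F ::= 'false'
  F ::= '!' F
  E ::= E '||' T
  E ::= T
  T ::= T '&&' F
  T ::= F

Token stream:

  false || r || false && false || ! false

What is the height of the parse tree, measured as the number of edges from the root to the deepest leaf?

[E [E [E [E [T [F false]]] || [T [F r]]] || [T [T [F false]] && [F false]]] || [T [F ! [F false]]]]

6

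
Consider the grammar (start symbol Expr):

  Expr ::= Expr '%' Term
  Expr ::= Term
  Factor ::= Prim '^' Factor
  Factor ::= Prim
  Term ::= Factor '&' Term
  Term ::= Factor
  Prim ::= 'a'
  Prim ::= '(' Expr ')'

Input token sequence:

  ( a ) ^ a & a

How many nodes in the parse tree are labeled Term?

[Expr [Term [Factor [Prim ( [Expr [Term [Factor [Prim a]]]] )] ^ [Factor [Prim a]]] & [Term [Factor [Prim a]]]]]

3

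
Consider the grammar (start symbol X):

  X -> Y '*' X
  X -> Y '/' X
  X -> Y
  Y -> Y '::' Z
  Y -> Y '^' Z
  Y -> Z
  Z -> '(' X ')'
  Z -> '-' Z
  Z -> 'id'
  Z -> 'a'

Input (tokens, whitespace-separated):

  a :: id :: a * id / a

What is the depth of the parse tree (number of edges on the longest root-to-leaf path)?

5

[X [Y [Y [Y [Z a]] :: [Z id]] :: [Z a]] * [X [Y [Z id]] / [X [Y [Z a]]]]]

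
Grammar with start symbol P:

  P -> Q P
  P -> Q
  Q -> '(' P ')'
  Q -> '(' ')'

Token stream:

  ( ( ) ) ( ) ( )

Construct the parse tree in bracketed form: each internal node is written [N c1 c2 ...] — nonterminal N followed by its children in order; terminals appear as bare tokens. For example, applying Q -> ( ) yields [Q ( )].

[P [Q ( [P [Q ( )]] )] [P [Q ( )] [P [Q ( )]]]]

P
Q P
( P ) P
( Q ) P
( ( ) ) P
( ( ) ) Q P
( ( ) ) ( ) P
( ( ) ) ( ) Q
( ( ) ) ( ) ( )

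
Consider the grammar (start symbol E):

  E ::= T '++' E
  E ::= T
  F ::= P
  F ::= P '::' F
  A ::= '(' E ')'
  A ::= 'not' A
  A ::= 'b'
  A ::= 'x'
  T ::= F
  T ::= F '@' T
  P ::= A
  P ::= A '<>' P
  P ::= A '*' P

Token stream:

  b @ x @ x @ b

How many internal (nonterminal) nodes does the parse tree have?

17

[E [T [F [P [A b]]] @ [T [F [P [A x]]] @ [T [F [P [A x]]] @ [T [F [P [A b]]]]]]]]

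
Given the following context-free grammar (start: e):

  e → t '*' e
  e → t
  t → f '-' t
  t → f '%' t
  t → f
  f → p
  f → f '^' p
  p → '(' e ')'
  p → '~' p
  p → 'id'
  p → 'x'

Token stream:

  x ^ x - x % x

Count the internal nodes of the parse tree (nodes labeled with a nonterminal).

12

[e [t [f [f [p x]] ^ [p x]] - [t [f [p x]] % [t [f [p x]]]]]]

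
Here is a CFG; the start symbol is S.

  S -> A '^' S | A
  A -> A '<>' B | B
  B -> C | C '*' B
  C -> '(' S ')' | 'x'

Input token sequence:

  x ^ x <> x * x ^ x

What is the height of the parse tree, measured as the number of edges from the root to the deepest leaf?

[S [A [B [C x]]] ^ [S [A [A [B [C x]]] <> [B [C x] * [B [C x]]]] ^ [S [A [B [C x]]]]]]

6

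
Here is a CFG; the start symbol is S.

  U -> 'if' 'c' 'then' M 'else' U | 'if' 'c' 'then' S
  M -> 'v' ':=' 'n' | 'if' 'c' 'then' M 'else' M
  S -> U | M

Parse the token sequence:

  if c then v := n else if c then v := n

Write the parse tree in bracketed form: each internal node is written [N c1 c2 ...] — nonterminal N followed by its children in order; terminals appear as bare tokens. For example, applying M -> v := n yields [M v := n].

S
U
if c then M else U
if c then v := n else U
if c then v := n else if c then S
if c then v := n else if c then M
if c then v := n else if c then v := n

[S [U if c then [M v := n] else [U if c then [S [M v := n]]]]]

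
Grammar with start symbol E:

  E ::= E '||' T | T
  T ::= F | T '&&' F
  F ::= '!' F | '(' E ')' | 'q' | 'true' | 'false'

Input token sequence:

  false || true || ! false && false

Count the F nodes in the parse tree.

[E [E [E [T [F false]]] || [T [F true]]] || [T [T [F ! [F false]]] && [F false]]]

5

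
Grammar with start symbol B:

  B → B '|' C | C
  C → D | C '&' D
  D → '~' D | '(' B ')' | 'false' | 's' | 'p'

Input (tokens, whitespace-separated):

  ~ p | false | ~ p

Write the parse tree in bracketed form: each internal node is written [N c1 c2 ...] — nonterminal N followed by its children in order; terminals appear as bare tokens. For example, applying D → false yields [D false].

B
B | C
B | C | C
C | C | C
D | C | C
~ D | C | C
~ p | C | C
~ p | D | C
~ p | false | C
~ p | false | D
~ p | false | ~ D
~ p | false | ~ p

[B [B [B [C [D ~ [D p]]]] | [C [D false]]] | [C [D ~ [D p]]]]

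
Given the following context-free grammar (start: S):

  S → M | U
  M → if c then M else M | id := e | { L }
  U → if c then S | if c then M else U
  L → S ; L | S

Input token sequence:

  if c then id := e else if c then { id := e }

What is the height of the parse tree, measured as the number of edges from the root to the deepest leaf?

[S [U if c then [M id := e] else [U if c then [S [M { [L [S [M id := e]]] }]]]]]

8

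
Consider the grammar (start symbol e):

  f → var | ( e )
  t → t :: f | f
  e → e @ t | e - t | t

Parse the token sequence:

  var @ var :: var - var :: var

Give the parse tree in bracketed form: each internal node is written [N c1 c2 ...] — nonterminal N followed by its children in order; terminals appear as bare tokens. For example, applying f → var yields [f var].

e
e - t
e @ t - t
t @ t - t
f @ t - t
var @ t - t
var @ t :: f - t
var @ f :: f - t
var @ var :: f - t
var @ var :: var - t
var @ var :: var - t :: f
var @ var :: var - f :: f
var @ var :: var - var :: f
var @ var :: var - var :: var

[e [e [e [t [f var]]] @ [t [t [f var]] :: [f var]]] - [t [t [f var]] :: [f var]]]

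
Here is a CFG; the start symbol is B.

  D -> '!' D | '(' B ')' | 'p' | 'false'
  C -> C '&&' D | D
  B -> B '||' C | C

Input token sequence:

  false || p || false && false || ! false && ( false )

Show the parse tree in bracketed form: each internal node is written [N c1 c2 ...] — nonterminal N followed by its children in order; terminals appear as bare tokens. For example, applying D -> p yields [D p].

[B [B [B [B [C [D false]]] || [C [D p]]] || [C [C [D false]] && [D false]]] || [C [C [D ! [D false]]] && [D ( [B [C [D false]]] )]]]

B
B || C
B || C || C
B || C || C || C
C || C || C || C
D || C || C || C
false || C || C || C
false || D || C || C
false || p || C || C
false || p || C && D || C
false || p || D && D || C
false || p || false && D || C
false || p || false && false || C
false || p || false && false || C && D
false || p || false && false || D && D
false || p || false && false || ! D && D
false || p || false && false || ! false && D
false || p || false && false || ! false && ( B )
false || p || false && false || ! false && ( C )
false || p || false && false || ! false && ( D )
false || p || false && false || ! false && ( false )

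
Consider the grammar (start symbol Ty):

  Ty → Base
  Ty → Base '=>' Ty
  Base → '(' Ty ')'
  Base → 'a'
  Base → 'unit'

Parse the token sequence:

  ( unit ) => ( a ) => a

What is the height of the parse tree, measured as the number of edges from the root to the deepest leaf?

[Ty [Base ( [Ty [Base unit]] )] => [Ty [Base ( [Ty [Base a]] )] => [Ty [Base a]]]]

5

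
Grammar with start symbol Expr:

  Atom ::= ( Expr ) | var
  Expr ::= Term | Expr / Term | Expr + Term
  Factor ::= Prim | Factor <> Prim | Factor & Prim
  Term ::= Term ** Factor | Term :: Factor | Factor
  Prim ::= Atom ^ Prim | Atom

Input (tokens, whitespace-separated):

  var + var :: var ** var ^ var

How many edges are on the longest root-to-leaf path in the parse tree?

[Expr [Expr [Term [Factor [Prim [Atom var]]]]] + [Term [Term [Term [Factor [Prim [Atom var]]]] :: [Factor [Prim [Atom var]]]] ** [Factor [Prim [Atom var] ^ [Prim [Atom var]]]]]]

7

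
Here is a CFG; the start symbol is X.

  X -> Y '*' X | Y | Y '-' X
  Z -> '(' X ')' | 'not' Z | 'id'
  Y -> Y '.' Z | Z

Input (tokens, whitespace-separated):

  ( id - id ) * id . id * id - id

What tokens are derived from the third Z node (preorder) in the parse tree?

[X [Y [Z ( [X [Y [Z id]] - [X [Y [Z id]]]] )]] * [X [Y [Y [Z id]] . [Z id]] * [X [Y [Z id]] - [X [Y [Z id]]]]]]

id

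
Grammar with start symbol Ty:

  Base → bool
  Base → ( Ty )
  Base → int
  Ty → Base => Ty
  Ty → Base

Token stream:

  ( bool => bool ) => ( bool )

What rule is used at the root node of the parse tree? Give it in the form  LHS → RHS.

[Ty [Base ( [Ty [Base bool] => [Ty [Base bool]]] )] => [Ty [Base ( [Ty [Base bool]] )]]]

Ty → Base => Ty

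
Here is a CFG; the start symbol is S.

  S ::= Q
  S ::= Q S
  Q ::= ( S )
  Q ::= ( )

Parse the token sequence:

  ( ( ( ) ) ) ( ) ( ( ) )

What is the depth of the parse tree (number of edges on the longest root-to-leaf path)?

6

[S [Q ( [S [Q ( [S [Q ( )]] )]] )] [S [Q ( )] [S [Q ( [S [Q ( )]] )]]]]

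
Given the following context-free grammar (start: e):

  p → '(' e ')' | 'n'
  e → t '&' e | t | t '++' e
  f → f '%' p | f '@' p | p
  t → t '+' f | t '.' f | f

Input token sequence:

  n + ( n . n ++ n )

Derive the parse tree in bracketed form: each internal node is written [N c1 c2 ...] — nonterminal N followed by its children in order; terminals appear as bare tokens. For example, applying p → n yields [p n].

e
t
t + f
f + f
p + f
n + f
n + p
n + ( e )
n + ( t ++ e )
n + ( t . f ++ e )
n + ( f . f ++ e )
n + ( p . f ++ e )
n + ( n . f ++ e )
n + ( n . p ++ e )
n + ( n . n ++ e )
n + ( n . n ++ t )
n + ( n . n ++ f )
n + ( n . n ++ p )
n + ( n . n ++ n )

[e [t [t [f [p n]]] + [f [p ( [e [t [t [f [p n]]] . [f [p n]]] ++ [e [t [f [p n]]]]] )]]]]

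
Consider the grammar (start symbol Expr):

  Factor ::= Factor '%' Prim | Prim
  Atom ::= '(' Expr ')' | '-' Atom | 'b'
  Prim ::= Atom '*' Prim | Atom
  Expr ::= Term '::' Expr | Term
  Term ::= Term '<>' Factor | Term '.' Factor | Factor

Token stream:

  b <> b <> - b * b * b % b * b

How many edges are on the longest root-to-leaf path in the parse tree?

[Expr [Term [Term [Term [Factor [Prim [Atom b]]]] <> [Factor [Prim [Atom b]]]] <> [Factor [Factor [Prim [Atom - [Atom b]] * [Prim [Atom b] * [Prim [Atom b]]]]] % [Prim [Atom b] * [Prim [Atom b]]]]]]

8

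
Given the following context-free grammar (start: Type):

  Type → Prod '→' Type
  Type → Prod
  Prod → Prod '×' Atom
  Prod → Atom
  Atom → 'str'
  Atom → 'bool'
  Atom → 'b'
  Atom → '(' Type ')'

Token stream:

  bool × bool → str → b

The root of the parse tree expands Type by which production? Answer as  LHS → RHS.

[Type [Prod [Prod [Atom bool]] × [Atom bool]] → [Type [Prod [Atom str]] → [Type [Prod [Atom b]]]]]

Type → Prod '→' Type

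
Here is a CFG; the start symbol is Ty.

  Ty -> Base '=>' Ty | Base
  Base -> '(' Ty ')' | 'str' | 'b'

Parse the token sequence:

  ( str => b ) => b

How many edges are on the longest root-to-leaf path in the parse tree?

5

[Ty [Base ( [Ty [Base str] => [Ty [Base b]]] )] => [Ty [Base b]]]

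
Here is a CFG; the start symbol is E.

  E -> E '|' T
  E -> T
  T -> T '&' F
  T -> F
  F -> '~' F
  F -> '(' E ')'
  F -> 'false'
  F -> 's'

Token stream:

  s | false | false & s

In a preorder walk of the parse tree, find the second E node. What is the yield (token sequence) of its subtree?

[E [E [E [T [F s]]] | [T [F false]]] | [T [T [F false]] & [F s]]]

s | false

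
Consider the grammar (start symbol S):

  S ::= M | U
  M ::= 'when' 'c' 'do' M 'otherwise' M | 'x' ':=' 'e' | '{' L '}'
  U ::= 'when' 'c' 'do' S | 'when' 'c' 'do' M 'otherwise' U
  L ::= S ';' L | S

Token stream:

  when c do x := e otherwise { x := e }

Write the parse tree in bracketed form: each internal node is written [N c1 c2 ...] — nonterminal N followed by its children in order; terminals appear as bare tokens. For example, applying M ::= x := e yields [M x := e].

S
M
when c do M otherwise M
when c do x := e otherwise M
when c do x := e otherwise { L }
when c do x := e otherwise { S }
when c do x := e otherwise { M }
when c do x := e otherwise { x := e }

[S [M when c do [M x := e] otherwise [M { [L [S [M x := e]]] }]]]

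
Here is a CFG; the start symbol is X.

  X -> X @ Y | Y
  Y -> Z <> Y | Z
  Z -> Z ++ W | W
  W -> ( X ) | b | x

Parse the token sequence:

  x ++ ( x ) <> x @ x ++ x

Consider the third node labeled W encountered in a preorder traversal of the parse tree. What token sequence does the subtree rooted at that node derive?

[X [X [Y [Z [Z [W x]] ++ [W ( [X [Y [Z [W x]]]] )]] <> [Y [Z [W x]]]]] @ [Y [Z [Z [W x]] ++ [W x]]]]

x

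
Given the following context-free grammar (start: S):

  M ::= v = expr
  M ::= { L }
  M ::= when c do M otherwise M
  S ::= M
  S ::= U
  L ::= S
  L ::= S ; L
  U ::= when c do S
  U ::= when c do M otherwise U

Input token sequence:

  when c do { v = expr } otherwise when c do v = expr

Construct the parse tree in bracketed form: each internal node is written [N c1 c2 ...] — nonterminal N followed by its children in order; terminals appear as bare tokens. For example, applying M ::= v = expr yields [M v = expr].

[S [U when c do [M { [L [S [M v = expr]]] }] otherwise [U when c do [S [M v = expr]]]]]

S
U
when c do M otherwise U
when c do { L } otherwise U
when c do { S } otherwise U
when c do { M } otherwise U
when c do { v = expr } otherwise U
when c do { v = expr } otherwise when c do S
when c do { v = expr } otherwise when c do M
when c do { v = expr } otherwise when c do v = expr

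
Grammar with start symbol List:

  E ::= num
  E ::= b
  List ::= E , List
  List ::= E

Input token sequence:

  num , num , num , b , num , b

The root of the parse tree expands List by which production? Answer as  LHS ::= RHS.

List ::= E , List

[List [E num] , [List [E num] , [List [E num] , [List [E b] , [List [E num] , [List [E b]]]]]]]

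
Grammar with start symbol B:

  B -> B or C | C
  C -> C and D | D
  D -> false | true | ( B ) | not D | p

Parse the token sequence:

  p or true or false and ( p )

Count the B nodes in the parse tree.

4

[B [B [B [C [D p]]] or [C [D true]]] or [C [C [D false]] and [D ( [B [C [D p]]] )]]]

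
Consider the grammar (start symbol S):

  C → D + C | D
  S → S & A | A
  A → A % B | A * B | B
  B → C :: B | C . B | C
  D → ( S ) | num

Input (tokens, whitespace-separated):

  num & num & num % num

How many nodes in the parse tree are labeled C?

[S [S [S [A [B [C [D num]]]]] & [A [B [C [D num]]]]] & [A [A [B [C [D num]]]] % [B [C [D num]]]]]

4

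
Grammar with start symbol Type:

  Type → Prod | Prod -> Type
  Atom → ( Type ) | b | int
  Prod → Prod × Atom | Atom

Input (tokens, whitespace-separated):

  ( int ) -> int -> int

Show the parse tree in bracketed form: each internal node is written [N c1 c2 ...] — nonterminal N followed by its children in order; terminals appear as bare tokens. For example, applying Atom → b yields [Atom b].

Type
Prod -> Type
Atom -> Type
( Type ) -> Type
( Prod ) -> Type
( Atom ) -> Type
( int ) -> Type
( int ) -> Prod -> Type
( int ) -> Atom -> Type
( int ) -> int -> Type
( int ) -> int -> Prod
( int ) -> int -> Atom
( int ) -> int -> int

[Type [Prod [Atom ( [Type [Prod [Atom int]]] )]] -> [Type [Prod [Atom int]] -> [Type [Prod [Atom int]]]]]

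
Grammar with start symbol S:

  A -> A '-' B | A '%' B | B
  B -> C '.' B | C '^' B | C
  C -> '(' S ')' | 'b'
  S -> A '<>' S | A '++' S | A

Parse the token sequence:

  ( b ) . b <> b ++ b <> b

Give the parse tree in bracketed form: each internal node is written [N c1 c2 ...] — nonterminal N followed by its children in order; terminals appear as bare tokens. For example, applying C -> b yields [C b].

[S [A [B [C ( [S [A [B [C b]]]] )] . [B [C b]]]] <> [S [A [B [C b]]] ++ [S [A [B [C b]]] <> [S [A [B [C b]]]]]]]

S
A <> S
B <> S
C . B <> S
( S ) . B <> S
( A ) . B <> S
( B ) . B <> S
( C ) . B <> S
( b ) . B <> S
( b ) . C <> S
( b ) . b <> S
( b ) . b <> A ++ S
( b ) . b <> B ++ S
( b ) . b <> C ++ S
( b ) . b <> b ++ S
( b ) . b <> b ++ A <> S
( b ) . b <> b ++ B <> S
( b ) . b <> b ++ C <> S
( b ) . b <> b ++ b <> S
( b ) . b <> b ++ b <> A
( b ) . b <> b ++ b <> B
( b ) . b <> b ++ b <> C
( b ) . b <> b ++ b <> b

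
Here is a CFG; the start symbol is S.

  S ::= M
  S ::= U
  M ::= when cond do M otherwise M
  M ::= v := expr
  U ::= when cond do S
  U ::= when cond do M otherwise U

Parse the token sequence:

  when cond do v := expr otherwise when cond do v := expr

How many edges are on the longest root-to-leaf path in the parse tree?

[S [U when cond do [M v := expr] otherwise [U when cond do [S [M v := expr]]]]]

5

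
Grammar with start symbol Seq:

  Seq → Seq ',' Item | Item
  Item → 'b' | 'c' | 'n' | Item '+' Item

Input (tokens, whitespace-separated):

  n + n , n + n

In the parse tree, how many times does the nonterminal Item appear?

6

[Seq [Seq [Item [Item n] + [Item n]]] , [Item [Item n] + [Item n]]]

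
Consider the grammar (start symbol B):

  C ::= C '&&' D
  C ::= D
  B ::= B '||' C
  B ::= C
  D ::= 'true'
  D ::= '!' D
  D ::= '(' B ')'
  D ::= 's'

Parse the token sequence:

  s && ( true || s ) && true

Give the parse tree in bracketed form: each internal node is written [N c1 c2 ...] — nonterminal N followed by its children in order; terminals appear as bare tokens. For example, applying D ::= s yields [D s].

[B [C [C [C [D s]] && [D ( [B [B [C [D true]]] || [C [D s]]] )]] && [D true]]]

B
C
C && D
C && D && D
D && D && D
s && D && D
s && ( B ) && D
s && ( B || C ) && D
s && ( C || C ) && D
s && ( D || C ) && D
s && ( true || C ) && D
s && ( true || D ) && D
s && ( true || s ) && D
s && ( true || s ) && true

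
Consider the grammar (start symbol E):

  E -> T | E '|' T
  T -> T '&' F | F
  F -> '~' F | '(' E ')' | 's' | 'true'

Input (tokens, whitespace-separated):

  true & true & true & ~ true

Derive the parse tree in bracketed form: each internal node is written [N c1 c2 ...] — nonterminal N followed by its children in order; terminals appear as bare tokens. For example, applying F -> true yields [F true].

[E [T [T [T [T [F true]] & [F true]] & [F true]] & [F ~ [F true]]]]

E
T
T & F
T & F & F
T & F & F & F
F & F & F & F
true & F & F & F
true & true & F & F
true & true & true & F
true & true & true & ~ F
true & true & true & ~ true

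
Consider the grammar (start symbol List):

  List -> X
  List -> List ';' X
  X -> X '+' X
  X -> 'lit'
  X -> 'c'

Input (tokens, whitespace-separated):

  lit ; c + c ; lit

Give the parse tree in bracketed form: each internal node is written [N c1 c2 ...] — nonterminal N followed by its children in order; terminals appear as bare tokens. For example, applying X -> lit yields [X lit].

List
List ; X
List ; X ; X
X ; X ; X
lit ; X ; X
lit ; X + X ; X
lit ; c + X ; X
lit ; c + c ; X
lit ; c + c ; lit

[List [List [List [X lit]] ; [X [X c] + [X c]]] ; [X lit]]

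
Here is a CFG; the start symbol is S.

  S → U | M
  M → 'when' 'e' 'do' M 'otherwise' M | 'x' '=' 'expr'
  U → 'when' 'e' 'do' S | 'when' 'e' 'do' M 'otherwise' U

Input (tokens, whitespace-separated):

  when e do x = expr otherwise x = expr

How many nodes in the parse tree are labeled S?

1

[S [M when e do [M x = expr] otherwise [M x = expr]]]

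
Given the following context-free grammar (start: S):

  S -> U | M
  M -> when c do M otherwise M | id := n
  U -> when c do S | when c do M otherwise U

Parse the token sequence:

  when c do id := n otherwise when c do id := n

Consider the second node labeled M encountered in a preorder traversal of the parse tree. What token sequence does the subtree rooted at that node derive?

id := n

[S [U when c do [M id := n] otherwise [U when c do [S [M id := n]]]]]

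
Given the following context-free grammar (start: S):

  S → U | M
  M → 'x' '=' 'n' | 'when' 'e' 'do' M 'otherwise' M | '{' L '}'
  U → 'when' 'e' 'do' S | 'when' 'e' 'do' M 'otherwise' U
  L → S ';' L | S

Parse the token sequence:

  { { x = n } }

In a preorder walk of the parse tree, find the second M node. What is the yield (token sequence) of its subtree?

[S [M { [L [S [M { [L [S [M x = n]]] }]]] }]]

{ x = n }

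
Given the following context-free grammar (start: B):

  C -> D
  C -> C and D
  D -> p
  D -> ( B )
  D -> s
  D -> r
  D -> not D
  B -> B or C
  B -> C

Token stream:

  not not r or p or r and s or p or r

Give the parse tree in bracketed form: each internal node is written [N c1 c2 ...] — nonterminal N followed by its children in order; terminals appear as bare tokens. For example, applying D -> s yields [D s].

B
B or C
B or C or C
B or C or C or C
B or C or C or C or C
C or C or C or C or C
D or C or C or C or C
not D or C or C or C or C
not not D or C or C or C or C
not not r or C or C or C or C
not not r or D or C or C or C
not not r or p or C or C or C
not not r or p or C and D or C or C
not not r or p or D and D or C or C
not not r or p or r and D or C or C
not not r or p or r and s or C or C
not not r or p or r and s or D or C
not not r or p or r and s or p or C
not not r or p or r and s or p or D
not not r or p or r and s or p or r

[B [B [B [B [B [C [D not [D not [D r]]]]] or [C [D p]]] or [C [C [D r]] and [D s]]] or [C [D p]]] or [C [D r]]]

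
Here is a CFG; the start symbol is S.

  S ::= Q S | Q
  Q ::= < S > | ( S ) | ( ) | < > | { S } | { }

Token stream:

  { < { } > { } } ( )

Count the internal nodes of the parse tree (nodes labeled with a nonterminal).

[S [Q { [S [Q < [S [Q { }]] >] [S [Q { }]]] }] [S [Q ( )]]]

10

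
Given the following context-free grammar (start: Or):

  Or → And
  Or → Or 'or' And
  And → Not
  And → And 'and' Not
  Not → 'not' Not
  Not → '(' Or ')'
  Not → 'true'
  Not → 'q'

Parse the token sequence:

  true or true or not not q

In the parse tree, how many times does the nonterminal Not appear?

5

[Or [Or [Or [And [Not true]]] or [And [Not true]]] or [And [Not not [Not not [Not q]]]]]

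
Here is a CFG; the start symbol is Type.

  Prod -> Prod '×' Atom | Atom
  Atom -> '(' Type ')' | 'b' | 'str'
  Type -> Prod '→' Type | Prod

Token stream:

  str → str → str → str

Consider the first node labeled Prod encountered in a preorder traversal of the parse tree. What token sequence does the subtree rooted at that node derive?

str

[Type [Prod [Atom str]] → [Type [Prod [Atom str]] → [Type [Prod [Atom str]] → [Type [Prod [Atom str]]]]]]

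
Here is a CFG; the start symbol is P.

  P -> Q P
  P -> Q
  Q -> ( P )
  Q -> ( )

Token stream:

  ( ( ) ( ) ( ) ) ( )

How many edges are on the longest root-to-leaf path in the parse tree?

6

[P [Q ( [P [Q ( )] [P [Q ( )] [P [Q ( )]]]] )] [P [Q ( )]]]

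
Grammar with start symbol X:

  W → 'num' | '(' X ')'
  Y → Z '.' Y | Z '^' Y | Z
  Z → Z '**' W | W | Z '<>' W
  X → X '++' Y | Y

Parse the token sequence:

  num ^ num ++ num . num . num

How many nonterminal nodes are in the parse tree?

[X [X [Y [Z [W num]] ^ [Y [Z [W num]]]]] ++ [Y [Z [W num]] . [Y [Z [W num]] . [Y [Z [W num]]]]]]

17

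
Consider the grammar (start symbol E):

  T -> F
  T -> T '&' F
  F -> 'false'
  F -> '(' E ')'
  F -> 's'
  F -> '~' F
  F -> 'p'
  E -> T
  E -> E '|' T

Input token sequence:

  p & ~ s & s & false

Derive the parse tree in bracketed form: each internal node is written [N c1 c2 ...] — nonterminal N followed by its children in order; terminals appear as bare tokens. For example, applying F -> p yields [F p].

E
T
T & F
T & F & F
T & F & F & F
F & F & F & F
p & F & F & F
p & ~ F & F & F
p & ~ s & F & F
p & ~ s & s & F
p & ~ s & s & false

[E [T [T [T [T [F p]] & [F ~ [F s]]] & [F s]] & [F false]]]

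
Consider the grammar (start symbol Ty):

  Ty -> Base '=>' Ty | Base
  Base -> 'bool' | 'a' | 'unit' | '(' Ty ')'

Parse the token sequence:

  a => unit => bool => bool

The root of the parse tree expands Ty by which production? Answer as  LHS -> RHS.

Ty -> Base '=>' Ty

[Ty [Base a] => [Ty [Base unit] => [Ty [Base bool] => [Ty [Base bool]]]]]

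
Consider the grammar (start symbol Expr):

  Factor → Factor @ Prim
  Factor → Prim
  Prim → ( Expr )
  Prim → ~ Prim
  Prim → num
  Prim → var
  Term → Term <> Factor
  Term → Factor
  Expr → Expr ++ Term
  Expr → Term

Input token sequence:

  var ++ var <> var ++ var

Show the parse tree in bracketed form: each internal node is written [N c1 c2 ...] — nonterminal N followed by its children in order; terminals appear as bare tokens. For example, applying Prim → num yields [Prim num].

Expr
Expr ++ Term
Expr ++ Term ++ Term
Term ++ Term ++ Term
Factor ++ Term ++ Term
Prim ++ Term ++ Term
var ++ Term ++ Term
var ++ Term <> Factor ++ Term
var ++ Factor <> Factor ++ Term
var ++ Prim <> Factor ++ Term
var ++ var <> Factor ++ Term
var ++ var <> Prim ++ Term
var ++ var <> var ++ Term
var ++ var <> var ++ Factor
var ++ var <> var ++ Prim
var ++ var <> var ++ var

[Expr [Expr [Expr [Term [Factor [Prim var]]]] ++ [Term [Term [Factor [Prim var]]] <> [Factor [Prim var]]]] ++ [Term [Factor [Prim var]]]]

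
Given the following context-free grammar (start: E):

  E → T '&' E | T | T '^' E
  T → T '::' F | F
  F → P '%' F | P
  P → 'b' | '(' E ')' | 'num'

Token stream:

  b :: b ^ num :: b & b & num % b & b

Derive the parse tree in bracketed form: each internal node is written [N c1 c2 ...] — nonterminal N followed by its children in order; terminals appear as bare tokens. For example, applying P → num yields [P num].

[E [T [T [F [P b]]] :: [F [P b]]] ^ [E [T [T [F [P num]]] :: [F [P b]]] & [E [T [F [P b]]] & [E [T [F [P num] % [F [P b]]]] & [E [T [F [P b]]]]]]]]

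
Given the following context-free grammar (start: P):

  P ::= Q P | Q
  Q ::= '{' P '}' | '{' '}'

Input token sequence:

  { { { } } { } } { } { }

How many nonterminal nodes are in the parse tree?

[P [Q { [P [Q { [P [Q { }]] }] [P [Q { }]]] }] [P [Q { }] [P [Q { }]]]]

12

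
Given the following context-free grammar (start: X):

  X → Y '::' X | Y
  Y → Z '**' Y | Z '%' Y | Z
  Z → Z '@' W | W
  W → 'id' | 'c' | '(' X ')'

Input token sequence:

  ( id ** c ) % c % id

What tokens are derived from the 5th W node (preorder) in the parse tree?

[X [Y [Z [W ( [X [Y [Z [W id]] ** [Y [Z [W c]]]]] )]] % [Y [Z [W c]] % [Y [Z [W id]]]]]]

id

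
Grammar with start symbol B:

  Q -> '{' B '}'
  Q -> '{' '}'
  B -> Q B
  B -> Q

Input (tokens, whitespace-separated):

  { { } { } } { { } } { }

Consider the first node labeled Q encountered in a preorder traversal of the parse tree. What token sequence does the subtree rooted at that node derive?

[B [Q { [B [Q { }] [B [Q { }]]] }] [B [Q { [B [Q { }]] }] [B [Q { }]]]]

{ { } { } }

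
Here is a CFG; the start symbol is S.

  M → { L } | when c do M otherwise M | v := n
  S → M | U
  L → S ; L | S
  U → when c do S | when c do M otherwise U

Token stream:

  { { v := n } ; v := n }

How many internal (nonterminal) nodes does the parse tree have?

[S [M { [L [S [M { [L [S [M v := n]]] }]] ; [L [S [M v := n]]]] }]]

11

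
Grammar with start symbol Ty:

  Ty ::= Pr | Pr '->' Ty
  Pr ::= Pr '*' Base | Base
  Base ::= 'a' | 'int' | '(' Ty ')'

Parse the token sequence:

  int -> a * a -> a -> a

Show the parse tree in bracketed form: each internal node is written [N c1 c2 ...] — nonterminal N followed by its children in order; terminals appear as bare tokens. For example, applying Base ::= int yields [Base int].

[Ty [Pr [Base int]] -> [Ty [Pr [Pr [Base a]] * [Base a]] -> [Ty [Pr [Base a]] -> [Ty [Pr [Base a]]]]]]

Ty
Pr -> Ty
Base -> Ty
int -> Ty
int -> Pr -> Ty
int -> Pr * Base -> Ty
int -> Base * Base -> Ty
int -> a * Base -> Ty
int -> a * a -> Ty
int -> a * a -> Pr -> Ty
int -> a * a -> Base -> Ty
int -> a * a -> a -> Ty
int -> a * a -> a -> Pr
int -> a * a -> a -> Base
int -> a * a -> a -> a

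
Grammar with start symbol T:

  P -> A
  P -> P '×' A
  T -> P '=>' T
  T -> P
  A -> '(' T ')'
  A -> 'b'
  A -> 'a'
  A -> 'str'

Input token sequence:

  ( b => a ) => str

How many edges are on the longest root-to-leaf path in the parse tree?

[T [P [A ( [T [P [A b]] => [T [P [A a]]]] )]] => [T [P [A str]]]]

7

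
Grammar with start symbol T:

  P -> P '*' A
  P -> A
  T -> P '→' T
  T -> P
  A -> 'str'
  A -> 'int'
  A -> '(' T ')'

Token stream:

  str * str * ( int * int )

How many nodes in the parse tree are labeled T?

[T [P [P [P [A str]] * [A str]] * [A ( [T [P [P [A int]] * [A int]]] )]]]

2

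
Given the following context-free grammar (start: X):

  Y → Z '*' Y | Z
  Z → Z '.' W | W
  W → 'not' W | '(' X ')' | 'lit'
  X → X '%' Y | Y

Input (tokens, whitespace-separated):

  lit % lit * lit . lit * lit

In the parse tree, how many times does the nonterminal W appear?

5

[X [X [Y [Z [W lit]]]] % [Y [Z [W lit]] * [Y [Z [Z [W lit]] . [W lit]] * [Y [Z [W lit]]]]]]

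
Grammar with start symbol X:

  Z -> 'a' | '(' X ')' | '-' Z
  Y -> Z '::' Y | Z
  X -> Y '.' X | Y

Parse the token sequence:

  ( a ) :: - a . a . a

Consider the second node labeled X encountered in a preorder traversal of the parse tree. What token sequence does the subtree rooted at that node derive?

[X [Y [Z ( [X [Y [Z a]]] )] :: [Y [Z - [Z a]]]] . [X [Y [Z a]] . [X [Y [Z a]]]]]

a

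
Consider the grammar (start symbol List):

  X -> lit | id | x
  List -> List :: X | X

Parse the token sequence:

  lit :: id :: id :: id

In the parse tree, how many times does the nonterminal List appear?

4

[List [List [List [List [X lit]] :: [X id]] :: [X id]] :: [X id]]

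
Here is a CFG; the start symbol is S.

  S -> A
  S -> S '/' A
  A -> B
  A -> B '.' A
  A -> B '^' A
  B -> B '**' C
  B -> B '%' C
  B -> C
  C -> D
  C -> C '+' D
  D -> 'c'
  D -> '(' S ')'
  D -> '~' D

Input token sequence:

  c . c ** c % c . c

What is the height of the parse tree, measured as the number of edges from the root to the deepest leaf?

8

[S [A [B [C [D c]]] . [A [B [B [B [C [D c]]] ** [C [D c]]] % [C [D c]]] . [A [B [C [D c]]]]]]]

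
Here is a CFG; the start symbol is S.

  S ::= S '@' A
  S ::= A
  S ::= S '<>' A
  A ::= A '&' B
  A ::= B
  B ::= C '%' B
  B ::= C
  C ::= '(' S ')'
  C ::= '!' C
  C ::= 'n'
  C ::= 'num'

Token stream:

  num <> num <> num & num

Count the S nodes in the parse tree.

3

[S [S [S [A [B [C num]]]] <> [A [B [C num]]]] <> [A [A [B [C num]]] & [B [C num]]]]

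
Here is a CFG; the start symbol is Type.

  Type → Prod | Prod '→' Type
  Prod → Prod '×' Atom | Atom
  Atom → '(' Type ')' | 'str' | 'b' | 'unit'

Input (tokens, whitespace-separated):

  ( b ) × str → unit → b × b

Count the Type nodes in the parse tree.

4

[Type [Prod [Prod [Atom ( [Type [Prod [Atom b]]] )]] × [Atom str]] → [Type [Prod [Atom unit]] → [Type [Prod [Prod [Atom b]] × [Atom b]]]]]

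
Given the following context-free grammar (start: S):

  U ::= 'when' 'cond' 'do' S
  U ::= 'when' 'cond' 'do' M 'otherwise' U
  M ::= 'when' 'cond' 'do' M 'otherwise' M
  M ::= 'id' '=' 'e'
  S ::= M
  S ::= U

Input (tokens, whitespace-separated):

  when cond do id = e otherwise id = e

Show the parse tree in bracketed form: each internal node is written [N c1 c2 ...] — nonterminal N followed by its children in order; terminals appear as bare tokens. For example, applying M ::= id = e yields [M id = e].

[S [M when cond do [M id = e] otherwise [M id = e]]]

S
M
when cond do M otherwise M
when cond do id = e otherwise M
when cond do id = e otherwise id = e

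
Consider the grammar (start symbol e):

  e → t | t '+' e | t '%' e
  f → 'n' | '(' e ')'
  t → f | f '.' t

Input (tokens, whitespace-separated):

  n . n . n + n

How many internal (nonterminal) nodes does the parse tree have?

[e [t [f n] . [t [f n] . [t [f n]]]] + [e [t [f n]]]]

10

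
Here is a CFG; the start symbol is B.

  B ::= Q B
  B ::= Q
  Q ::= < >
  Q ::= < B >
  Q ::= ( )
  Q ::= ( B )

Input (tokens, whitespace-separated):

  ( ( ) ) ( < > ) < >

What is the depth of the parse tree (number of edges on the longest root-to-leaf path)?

5

[B [Q ( [B [Q ( )]] )] [B [Q ( [B [Q < >]] )] [B [Q < >]]]]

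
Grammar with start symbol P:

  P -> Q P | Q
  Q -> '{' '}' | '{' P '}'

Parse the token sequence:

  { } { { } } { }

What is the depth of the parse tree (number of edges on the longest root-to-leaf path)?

5

[P [Q { }] [P [Q { [P [Q { }]] }] [P [Q { }]]]]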